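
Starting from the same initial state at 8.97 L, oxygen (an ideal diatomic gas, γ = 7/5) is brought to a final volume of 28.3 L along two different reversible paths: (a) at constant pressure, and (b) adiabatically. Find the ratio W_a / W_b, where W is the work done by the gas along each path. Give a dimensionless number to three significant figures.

W_a / W_b ≈ 2.34

Path (a) isobaric: W = P₁(V₂ − V₁) → W_a/(P₁V₁) = 2.155.
Path (b) adiabatic: W = P₁V₁(1 − (V₁/V₂)^(γ−1))/(γ−1) → W_b/(P₁V₁) = 0.9211.
W_a / W_b = 2.155 / 0.9211 = 2.339.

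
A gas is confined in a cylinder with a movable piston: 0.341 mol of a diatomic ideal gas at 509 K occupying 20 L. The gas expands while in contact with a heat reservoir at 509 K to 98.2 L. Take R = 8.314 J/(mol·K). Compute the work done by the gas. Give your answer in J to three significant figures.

Isothermal: W = nRT ln(V₂/V₁).
W = (0.341)(8.314)(509) × ln(98.2/20)
  = 1443 × 1.591
W_by_gas = 2296 J.

W ≈ 2300 J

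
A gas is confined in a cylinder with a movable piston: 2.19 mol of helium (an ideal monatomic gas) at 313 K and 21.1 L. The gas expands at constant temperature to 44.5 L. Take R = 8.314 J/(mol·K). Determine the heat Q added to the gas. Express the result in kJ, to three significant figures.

Q ≈ 4.25 kJ

Isothermal ⇒ ΔU = 0, so Q = W = nRT ln(V₂/V₁).
Q = (2.19)(8.314)(313) ln(44.5/21.1) = 5699 × 0.7462 = 4253 J.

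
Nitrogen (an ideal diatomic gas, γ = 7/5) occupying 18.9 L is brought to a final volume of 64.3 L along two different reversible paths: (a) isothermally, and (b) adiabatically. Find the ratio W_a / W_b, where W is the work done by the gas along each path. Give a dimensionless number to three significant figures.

Path (a) isothermal: W = P₁V₁ ln(V₂/V₁) → W_a/(P₁V₁) = 1.224.
Path (b) adiabatic: W = P₁V₁(1 − (V₁/V₂)^(γ−1))/(γ−1) → W_b/(P₁V₁) = 0.9681.
W_a / W_b = 1.224 / 0.9681 = 1.265.

W_a / W_b ≈ 1.26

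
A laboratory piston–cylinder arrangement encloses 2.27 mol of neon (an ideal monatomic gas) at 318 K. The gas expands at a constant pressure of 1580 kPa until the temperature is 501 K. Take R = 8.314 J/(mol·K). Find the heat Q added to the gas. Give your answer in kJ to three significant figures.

Isobaric: W = nRΔT = (2.27)(8.314)(183) = 3454 J.
ΔU = nCᵥΔT with Cᵥ = 3R/2: ΔU = (2.27)(12.47)(183) = 5181 J.
Q = ΔU + W = 5181 + 3454 = 8634 J.

Q ≈ 8.63 kJ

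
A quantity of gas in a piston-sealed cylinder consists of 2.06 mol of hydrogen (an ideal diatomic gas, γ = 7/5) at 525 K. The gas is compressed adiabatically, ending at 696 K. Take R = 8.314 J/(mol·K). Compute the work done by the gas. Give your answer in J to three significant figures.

W ≈ -7320 J

Adiabatic ⇒ Q = 0, so W_by = −ΔU = nCᵥ(T₁ − T₂).
Cᵥ = 5R/2 = 20.79 J/(mol·K).
W = (2.06)(20.79)(525 − 696) = -7322 J.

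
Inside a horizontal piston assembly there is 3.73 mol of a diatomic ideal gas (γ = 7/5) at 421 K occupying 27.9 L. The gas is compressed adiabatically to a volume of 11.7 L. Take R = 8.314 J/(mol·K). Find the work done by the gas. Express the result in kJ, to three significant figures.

W ≈ -13.6 kJ

Adiabatic: TV^(γ−1) = const with γ = 7/5.
T₂ = T₁ (V₁/V₂)^(γ−1) = 421 × (27.9/11.7)^0.4 = 421 × 1.416 = 596 K.
W_by = nCᵥ(T₁ − T₂) = (3.73)(20.79)(421 − 596) = -13568 J.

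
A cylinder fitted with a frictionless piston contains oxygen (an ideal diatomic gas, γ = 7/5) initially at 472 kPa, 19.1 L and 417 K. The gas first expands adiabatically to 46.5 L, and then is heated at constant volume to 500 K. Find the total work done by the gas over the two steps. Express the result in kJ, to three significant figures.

Step 1 (adiabatic): W = (P₁V₁ − P₂V₂)/(γ−1) = (9015 − 6315)/0.4 = 6749 J.
Step 2 (isochoric): W = 0 (constant volume).
W_total = 6749 + 0 = 6749 J.

W_total ≈ 6.75 kJ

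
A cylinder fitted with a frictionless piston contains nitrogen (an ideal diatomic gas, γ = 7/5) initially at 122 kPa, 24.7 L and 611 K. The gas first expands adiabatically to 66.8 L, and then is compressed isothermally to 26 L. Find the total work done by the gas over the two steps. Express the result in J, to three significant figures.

W_total ≈ 563 J

Step 1 (adiabatic): W = (P₁V₁ − P₂V₂)/(γ−1) = (3013 − 2024)/0.4 = 2473 J.
After step 1: P = 30.3 kPa, V = 66.8 L, T = 410.4 K.
Step 2 (isothermal): W = P₁V₁ ln(V₂/V₁) = (2024) ln(26/66.8) = -1910 J.
W_total = 2473 − 1910 = 563.4 J.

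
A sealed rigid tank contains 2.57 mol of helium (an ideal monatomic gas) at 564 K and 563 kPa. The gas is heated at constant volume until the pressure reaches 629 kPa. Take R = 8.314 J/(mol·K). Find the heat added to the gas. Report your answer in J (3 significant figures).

Q ≈ 2120 J

Constant volume ⇒ W = 0, so Q = ΔU = nCᵥΔT with Cᵥ = 3R/2 = 12.47 J/(mol·K).
At constant V, T₂/T₁ = P₂/P₁ ⇒ ΔT = T₁(P₂/P₁ − 1) = 564·(629/563 − 1) = 66.12 K.
ΔU = (2.57)(12.47)(66.12) = 2119 J.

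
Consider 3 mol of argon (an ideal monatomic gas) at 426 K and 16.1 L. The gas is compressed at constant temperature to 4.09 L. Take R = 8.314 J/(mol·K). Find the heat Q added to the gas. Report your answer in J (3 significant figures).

Q ≈ -14600 J

Isothermal ⇒ ΔU = 0, so Q = W = nRT ln(V₂/V₁).
Q = (3)(8.314)(426) ln(4.09/16.1) = 10625 × -1.37 = -14560 J.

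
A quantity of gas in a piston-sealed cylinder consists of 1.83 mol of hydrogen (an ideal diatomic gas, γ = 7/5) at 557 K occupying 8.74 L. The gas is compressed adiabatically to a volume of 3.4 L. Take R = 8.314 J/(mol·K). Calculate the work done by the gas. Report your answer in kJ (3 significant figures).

W ≈ -9.72 kJ

Adiabatic: TV^(γ−1) = const with γ = 7/5.
T₂ = T₁ (V₁/V₂)^(γ−1) = 557 × (8.74/3.4)^0.4 = 557 × 1.459 = 812.6 K.
W_by = nCᵥ(T₁ − T₂) = (1.83)(20.79)(557 − 812.6) = -9722 J.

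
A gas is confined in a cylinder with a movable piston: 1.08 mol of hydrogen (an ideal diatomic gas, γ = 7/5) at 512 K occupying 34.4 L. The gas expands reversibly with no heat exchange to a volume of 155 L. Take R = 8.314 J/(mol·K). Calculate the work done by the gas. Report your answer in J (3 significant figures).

Adiabatic: TV^(γ−1) = const with γ = 7/5.
T₂ = T₁ (V₁/V₂)^(γ−1) = 512 × (34.4/155)^0.4 = 512 × 0.5476 = 280.4 K.
W_by = nCᵥ(T₁ − T₂) = (1.08)(20.79)(512 − 280.4) = 5199 J.

W ≈ 5200 J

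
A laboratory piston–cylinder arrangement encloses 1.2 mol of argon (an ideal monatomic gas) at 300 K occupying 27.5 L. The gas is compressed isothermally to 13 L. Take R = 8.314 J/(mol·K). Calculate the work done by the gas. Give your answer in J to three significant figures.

W ≈ -2240 J

Isothermal: W = nRT ln(V₂/V₁).
W = (1.2)(8.314)(300) × ln(13/27.5)
  = 2993 × -0.7492
W_by_gas = -2242 J.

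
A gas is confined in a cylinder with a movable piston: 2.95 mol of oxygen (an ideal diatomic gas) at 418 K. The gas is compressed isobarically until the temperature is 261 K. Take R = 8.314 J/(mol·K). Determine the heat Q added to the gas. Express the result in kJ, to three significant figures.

Isobaric: W = nRΔT = (2.95)(8.314)(-157) = -3851 J.
ΔU = nCᵥΔT with Cᵥ = 5R/2: ΔU = (2.95)(20.79)(-157) = -9627 J.
Q = ΔU + W = -9627 − 3851 = -13477 J.

Q ≈ -13.5 kJ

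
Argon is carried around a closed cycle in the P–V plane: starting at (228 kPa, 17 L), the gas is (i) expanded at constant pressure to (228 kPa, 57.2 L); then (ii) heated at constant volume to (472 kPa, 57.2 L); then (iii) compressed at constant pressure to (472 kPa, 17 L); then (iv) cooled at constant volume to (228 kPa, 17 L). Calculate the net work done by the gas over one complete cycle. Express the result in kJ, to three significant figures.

W_net ≈ -9.81 kJ

Constant-volume legs do no work.
W(i) = (228)(57.2 − 17) = 9166 J; W(iii) = (472)(17 − 57.2) = -18974 J.
W_net = 9166 − 18974 = -9809 J (the counter-clockwise enclosed area).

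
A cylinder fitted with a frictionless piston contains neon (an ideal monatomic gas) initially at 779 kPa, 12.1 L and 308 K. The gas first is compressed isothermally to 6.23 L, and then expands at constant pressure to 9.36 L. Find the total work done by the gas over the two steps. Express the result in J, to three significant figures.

Step 1 (isothermal): W = P₁V₁ ln(V₂/V₁) = (9426) ln(6.23/12.1) = -6257 J.
After step 1: P = 1513 kPa, V = 6.23 L, T = 308 K.
Step 2 (isobaric): W = PΔV = (1513 kPa)(9.36 − 6.23 L) = 4736 J.
W_total = -6257 + 4736 = -1522 J.

W_total ≈ -1520 J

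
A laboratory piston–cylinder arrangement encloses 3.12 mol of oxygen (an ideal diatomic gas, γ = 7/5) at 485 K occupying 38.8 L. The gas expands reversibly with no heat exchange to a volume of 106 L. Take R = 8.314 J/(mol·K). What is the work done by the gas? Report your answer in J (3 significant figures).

Adiabatic: TV^(γ−1) = const with γ = 7/5.
T₂ = T₁ (V₁/V₂)^(γ−1) = 485 × (38.8/106)^0.4 = 485 × 0.669 = 324.5 K.
W_by = nCᵥ(T₁ − T₂) = (3.12)(20.79)(485 − 324.5) = 10411 J.

W ≈ 10400 J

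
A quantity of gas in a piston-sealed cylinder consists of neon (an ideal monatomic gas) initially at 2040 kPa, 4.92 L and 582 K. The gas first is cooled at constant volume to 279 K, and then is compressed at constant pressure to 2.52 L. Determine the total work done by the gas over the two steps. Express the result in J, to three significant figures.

W_total ≈ -2350 J

Step 1 (isochoric): W = 0 (constant volume).
After step 1: P = 977.9 kPa (V unchanged).
Step 2 (isobaric): W = PΔV = (977.9 kPa)(2.52 − 4.92 L) = -2347 J.
W_total = 0 − 2347 = -2347 J.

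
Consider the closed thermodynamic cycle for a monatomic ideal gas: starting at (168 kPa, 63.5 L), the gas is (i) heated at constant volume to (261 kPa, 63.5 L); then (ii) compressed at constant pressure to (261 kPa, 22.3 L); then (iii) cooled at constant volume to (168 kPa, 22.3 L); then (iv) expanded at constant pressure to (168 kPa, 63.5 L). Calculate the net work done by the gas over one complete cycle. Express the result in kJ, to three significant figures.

Constant-volume legs do no work.
W(ii) = (261)(22.3 − 63.5) = -10753 J; W(iv) = (168)(63.5 − 22.3) = 6922 J.
W_net = -10753 + 6922 = -3832 J (the counter-clockwise enclosed area).

W_net ≈ -3.83 kJ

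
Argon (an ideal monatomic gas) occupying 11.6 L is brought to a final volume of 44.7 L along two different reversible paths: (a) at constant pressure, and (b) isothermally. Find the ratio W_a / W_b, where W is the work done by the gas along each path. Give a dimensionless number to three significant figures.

Path (a) isobaric: W = P₁(V₂ − V₁) → W_a/(P₁V₁) = 2.853.
Path (b) isothermal: W = P₁V₁ ln(V₂/V₁) → W_b/(P₁V₁) = 1.349.
W_a / W_b = 2.853 / 1.349 = 2.115.

W_a / W_b ≈ 2.12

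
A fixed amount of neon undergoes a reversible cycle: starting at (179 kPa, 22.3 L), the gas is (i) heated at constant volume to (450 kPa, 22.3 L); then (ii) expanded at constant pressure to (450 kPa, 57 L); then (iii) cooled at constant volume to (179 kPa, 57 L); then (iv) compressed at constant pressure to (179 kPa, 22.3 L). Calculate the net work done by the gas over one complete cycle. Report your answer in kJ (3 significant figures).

Constant-volume legs do no work.
W(ii) = (450)(57 − 22.3) = 15615 J; W(iv) = (179)(22.3 − 57) = -6211 J.
W_net = 15615 − 6211 = 9404 J (the clockwise enclosed area).

W_net ≈ 9.40 kJ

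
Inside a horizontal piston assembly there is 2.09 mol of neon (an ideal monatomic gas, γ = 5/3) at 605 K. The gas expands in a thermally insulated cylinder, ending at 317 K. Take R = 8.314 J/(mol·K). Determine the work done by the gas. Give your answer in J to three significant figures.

W ≈ 7510 J

Adiabatic ⇒ Q = 0, so W_by = −ΔU = nCᵥ(T₁ − T₂).
Cᵥ = 3R/2 = 12.47 J/(mol·K).
W = (2.09)(12.47)(605 − 317) = 7507 J.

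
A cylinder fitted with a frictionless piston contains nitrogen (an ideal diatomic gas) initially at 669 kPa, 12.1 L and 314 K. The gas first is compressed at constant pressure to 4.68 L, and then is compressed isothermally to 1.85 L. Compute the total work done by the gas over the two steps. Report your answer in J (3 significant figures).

W_total ≈ -7870 J

Step 1 (isobaric): W = PΔV = (669 kPa)(4.68 − 12.1 L) = -4964 J.
After step 1: P = 669 kPa, V = 4.68 L, T = 121.4 K.
Step 2 (isothermal): W = P₁V₁ ln(V₂/V₁) = (3131) ln(1.85/4.68) = -2906 J.
W_total = -4964 − 2906 = -7870 J.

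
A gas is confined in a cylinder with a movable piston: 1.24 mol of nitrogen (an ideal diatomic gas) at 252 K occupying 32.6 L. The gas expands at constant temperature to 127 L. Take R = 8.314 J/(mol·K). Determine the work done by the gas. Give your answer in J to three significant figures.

Isothermal: W = nRT ln(V₂/V₁).
W = (1.24)(8.314)(252) × ln(127/32.6)
  = 2598 × 1.36
W_by_gas = 3533 J.

W ≈ 3530 J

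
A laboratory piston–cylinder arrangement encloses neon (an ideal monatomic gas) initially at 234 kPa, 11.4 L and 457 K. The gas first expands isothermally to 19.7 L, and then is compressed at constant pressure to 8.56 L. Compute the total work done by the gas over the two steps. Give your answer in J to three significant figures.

Step 1 (isothermal): W = P₁V₁ ln(V₂/V₁) = (2668) ln(19.7/11.4) = 1459 J.
After step 1: P = 135.4 kPa, V = 19.7 L, T = 457 K.
Step 2 (isobaric): W = PΔV = (135.4 kPa)(8.56 − 19.7 L) = -1508 J.
W_total = 1459 − 1508 = -49.29 J.

W_total ≈ -49.3 J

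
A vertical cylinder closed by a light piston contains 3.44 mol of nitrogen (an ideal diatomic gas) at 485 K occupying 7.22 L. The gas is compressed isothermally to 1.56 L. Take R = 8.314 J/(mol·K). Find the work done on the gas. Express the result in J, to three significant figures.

Isothermal: W = nRT ln(V₂/V₁).
W = (3.44)(8.314)(485) × ln(1.56/7.22)
  = 13871 × -1.532
W_by_gas = -21253 J; work on gas = −W_by = 21253 J.

W ≈ 21300 J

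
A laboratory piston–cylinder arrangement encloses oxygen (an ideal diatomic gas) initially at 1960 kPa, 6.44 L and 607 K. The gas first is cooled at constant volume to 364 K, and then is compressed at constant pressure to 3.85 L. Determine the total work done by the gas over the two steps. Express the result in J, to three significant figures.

Step 1 (isochoric): W = 0 (constant volume).
After step 1: P = 1175 kPa (V unchanged).
Step 2 (isobaric): W = PΔV = (1175 kPa)(3.85 − 6.44 L) = -3044 J.
W_total = 0 − 3044 = -3044 J.

W_total ≈ -3040 J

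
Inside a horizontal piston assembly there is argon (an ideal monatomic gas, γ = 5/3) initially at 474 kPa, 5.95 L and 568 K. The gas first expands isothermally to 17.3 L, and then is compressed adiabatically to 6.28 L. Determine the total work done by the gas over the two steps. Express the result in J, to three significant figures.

W_total ≈ -1070 J

Step 1 (isothermal): W = P₁V₁ ln(V₂/V₁) = (2820) ln(17.3/5.95) = 3010 J.
After step 1: P = 163 kPa, V = 17.3 L, T = 568 K.
Step 2 (adiabatic): W = (P₁V₁ − P₂V₂)/(γ−1) = (2820 − 5542)/0.667 = -4083 J.
W_total = 3010 − 4083 = -1073 J.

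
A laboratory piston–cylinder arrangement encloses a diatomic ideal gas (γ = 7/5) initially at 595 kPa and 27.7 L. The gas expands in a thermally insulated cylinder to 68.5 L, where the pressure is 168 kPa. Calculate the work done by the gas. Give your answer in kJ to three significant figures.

Adiabatic: W = (P₁V₁ − P₂V₂)/(γ − 1) with γ = 7/5.
P₁V₁ = 16482 J, P₂V₂ = 11508 J.
W = (16482 − 11508) / 0.4 = 12434 J.

W ≈ 12.4 kJ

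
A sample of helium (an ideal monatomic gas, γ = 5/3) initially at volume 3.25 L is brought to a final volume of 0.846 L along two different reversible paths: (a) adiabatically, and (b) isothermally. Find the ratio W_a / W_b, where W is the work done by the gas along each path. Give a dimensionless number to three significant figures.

Path (a) adiabatic: W = P₁V₁(1 − (V₁/V₂)^(γ−1))/(γ−1) → W_a/(P₁V₁) = -2.179.
Path (b) isothermal: W = P₁V₁ ln(V₂/V₁) → W_b/(P₁V₁) = -1.346.
W_a / W_b = -2.179 / -1.346 = 1.619.

W_a / W_b ≈ 1.62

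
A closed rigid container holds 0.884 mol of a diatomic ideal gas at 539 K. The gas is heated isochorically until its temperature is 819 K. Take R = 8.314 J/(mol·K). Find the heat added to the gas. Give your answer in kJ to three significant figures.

Constant volume ⇒ W = 0, so Q = ΔU = nCᵥΔT with Cᵥ = 5R/2 = 20.79 J/(mol·K).
ΔU = (0.884)(20.79)(819 − 539) = 5145 J.

Q ≈ 5.14 kJ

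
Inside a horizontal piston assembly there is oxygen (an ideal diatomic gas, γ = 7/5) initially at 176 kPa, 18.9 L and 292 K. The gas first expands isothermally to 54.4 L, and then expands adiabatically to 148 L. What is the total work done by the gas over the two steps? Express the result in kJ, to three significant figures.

Step 1 (isothermal): W = P₁V₁ ln(V₂/V₁) = (3326) ln(54.4/18.9) = 3517 J.
After step 1: P = 61.15 kPa, V = 54.4 L, T = 292 K.
Step 2 (adiabatic): W = (P₁V₁ − P₂V₂)/(γ−1) = (3326 − 2229)/0.4 = 2744 J.
W_total = 3517 + 2744 = 6260 J.

W_total ≈ 6.26 kJ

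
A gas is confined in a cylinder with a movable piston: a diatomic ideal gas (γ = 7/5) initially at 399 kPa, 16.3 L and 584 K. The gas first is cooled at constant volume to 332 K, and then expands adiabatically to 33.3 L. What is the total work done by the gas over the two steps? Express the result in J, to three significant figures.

Step 1 (isochoric): W = 0 (constant volume).
After step 1: P = 226.8 kPa (V unchanged).
Step 2 (adiabatic): W = (P₁V₁ − P₂V₂)/(γ−1) = (3697 − 2778)/0.4 = 2297 J.
W_total = 0 + 2297 = 2297 J.

W_total ≈ 2300 J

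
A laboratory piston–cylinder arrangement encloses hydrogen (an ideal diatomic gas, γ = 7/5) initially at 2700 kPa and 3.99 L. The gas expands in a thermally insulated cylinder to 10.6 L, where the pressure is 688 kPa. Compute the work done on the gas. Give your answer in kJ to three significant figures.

Adiabatic: W = (P₁V₁ − P₂V₂)/(γ − 1) with γ = 7/5.
P₁V₁ = 10773 J, P₂V₂ = 7293 J.
W = (10773 − 7293) / 0.4 = 8701 J.
Work on gas = −W_by = -8701 J.

W ≈ -8.70 kJ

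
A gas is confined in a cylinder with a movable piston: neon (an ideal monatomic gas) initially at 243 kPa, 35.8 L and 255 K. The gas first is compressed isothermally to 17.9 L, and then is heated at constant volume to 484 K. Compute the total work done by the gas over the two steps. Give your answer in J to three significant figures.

Step 1 (isothermal): W = P₁V₁ ln(V₂/V₁) = (8699) ln(17.9/35.8) = -6030 J.
Step 2 (isochoric): W = 0 (constant volume).
W_total = -6030 + 0 = -6030 J.

W_total ≈ -6030 J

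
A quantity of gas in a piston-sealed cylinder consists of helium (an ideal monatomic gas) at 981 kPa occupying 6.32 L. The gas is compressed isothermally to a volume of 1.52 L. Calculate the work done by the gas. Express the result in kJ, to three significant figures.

Isothermal: W = nRT ln(V₂/V₁) = P₁V₁ ln(V₂/V₁).
P₁V₁ = (981 kPa)(6.32 L) = 6200 J.
W = 6200 × ln(1.52/6.32) = 6200 × -1.425
W_by_gas = -8835 J.

W ≈ -8.83 kJ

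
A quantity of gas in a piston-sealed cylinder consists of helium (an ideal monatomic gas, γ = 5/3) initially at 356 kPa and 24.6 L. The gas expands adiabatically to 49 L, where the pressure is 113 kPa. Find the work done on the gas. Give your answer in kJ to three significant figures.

W ≈ -4.83 kJ

Adiabatic: W = (P₁V₁ − P₂V₂)/(γ − 1) with γ = 5/3.
P₁V₁ = 8758 J, P₂V₂ = 5537 J.
W = (8758 − 5537) / 0.6667 = 4831 J.
Work on gas = −W_by = -4831 J.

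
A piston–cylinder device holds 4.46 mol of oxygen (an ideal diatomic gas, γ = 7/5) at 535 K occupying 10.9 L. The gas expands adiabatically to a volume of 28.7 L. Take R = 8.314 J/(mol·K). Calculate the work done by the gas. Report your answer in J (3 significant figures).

W ≈ 15900 J

Adiabatic: TV^(γ−1) = const with γ = 7/5.
T₂ = T₁ (V₁/V₂)^(γ−1) = 535 × (10.9/28.7)^0.4 = 535 × 0.6789 = 363.2 K.
W_by = nCᵥ(T₁ − T₂) = (4.46)(20.79)(535 − 363.2) = 15924 J.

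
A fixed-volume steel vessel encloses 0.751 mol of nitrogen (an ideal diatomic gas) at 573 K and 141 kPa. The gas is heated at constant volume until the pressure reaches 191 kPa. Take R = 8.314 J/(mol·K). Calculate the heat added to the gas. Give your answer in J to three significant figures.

Constant volume ⇒ W = 0, so Q = ΔU = nCᵥΔT with Cᵥ = 5R/2 = 20.79 J/(mol·K).
At constant V, T₂/T₁ = P₂/P₁ ⇒ ΔT = T₁(P₂/P₁ − 1) = 573·(191/141 − 1) = 203.2 K.
ΔU = (0.751)(20.79)(203.2) = 3172 J.

Q ≈ 3170 J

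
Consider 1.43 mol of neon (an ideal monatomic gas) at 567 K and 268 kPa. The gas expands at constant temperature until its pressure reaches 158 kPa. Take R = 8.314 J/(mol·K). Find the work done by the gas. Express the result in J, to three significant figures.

W ≈ 3560 J

Isothermal process: W = nRT ln(V₂/V₁) = nRT ln(P₁/P₂).
W = (1.43)(8.314)(567) × ln(268/158)
  = 6741 × ln(1.696) = 6741 × 0.5284
W_by_gas = 3562 J.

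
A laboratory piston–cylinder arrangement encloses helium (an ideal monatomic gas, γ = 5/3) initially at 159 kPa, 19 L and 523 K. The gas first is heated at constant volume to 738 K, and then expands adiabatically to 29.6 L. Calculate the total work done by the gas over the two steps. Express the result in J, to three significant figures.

W_total ≈ 1640 J

Step 1 (isochoric): W = 0 (constant volume).
After step 1: P = 224.4 kPa (V unchanged).
Step 2 (adiabatic): W = (P₁V₁ − P₂V₂)/(γ−1) = (4263 − 3172)/0.667 = 1636 J.
W_total = 0 + 1636 = 1636 J.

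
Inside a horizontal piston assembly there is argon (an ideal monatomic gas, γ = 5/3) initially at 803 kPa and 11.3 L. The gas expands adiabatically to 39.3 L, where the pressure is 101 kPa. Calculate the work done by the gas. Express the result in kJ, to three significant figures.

W ≈ 7.66 kJ

Adiabatic: W = (P₁V₁ − P₂V₂)/(γ − 1) with γ = 5/3.
P₁V₁ = 9074 J, P₂V₂ = 3969 J.
W = (9074 − 3969) / 0.6667 = 7657 J.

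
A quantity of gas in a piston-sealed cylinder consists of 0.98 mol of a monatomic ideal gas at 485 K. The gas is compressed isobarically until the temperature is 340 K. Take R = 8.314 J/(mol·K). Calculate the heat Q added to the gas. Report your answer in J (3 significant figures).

Isobaric: W = nRΔT = (0.98)(8.314)(-145) = -1181 J.
ΔU = nCᵥΔT with Cᵥ = 3R/2: ΔU = (0.98)(12.47)(-145) = -1772 J.
Q = ΔU + W = -1772 − 1181 = -2954 J.

Q ≈ -2950 J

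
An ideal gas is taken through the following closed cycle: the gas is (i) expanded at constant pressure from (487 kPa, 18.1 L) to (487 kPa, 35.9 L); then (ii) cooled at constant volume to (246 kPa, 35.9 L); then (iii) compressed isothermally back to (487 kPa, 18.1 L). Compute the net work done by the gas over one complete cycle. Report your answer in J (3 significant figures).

W_net ≈ 2620 J

Leg (i): W = PΔV = (487)(35.9 − 18.1) = 8669 J.
Leg (ii): W = 0.
Leg (iii): W = PᵢVᵢ ln(V_f/Vᵢ) = (8831) ln(18.1/35.9) = -6048 J.
W_net = 8669 − 6048 = 2621 J.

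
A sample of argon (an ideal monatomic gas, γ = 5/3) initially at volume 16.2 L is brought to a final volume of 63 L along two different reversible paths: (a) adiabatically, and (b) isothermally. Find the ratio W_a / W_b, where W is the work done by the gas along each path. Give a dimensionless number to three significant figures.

W_a / W_b ≈ 0.658

Path (a) adiabatic: W = P₁V₁(1 − (V₁/V₂)^(γ−1))/(γ−1) → W_a/(P₁V₁) = 0.8934.
Path (b) isothermal: W = P₁V₁ ln(V₂/V₁) → W_b/(P₁V₁) = 1.358.
W_a / W_b = 0.8934 / 1.358 = 0.6578.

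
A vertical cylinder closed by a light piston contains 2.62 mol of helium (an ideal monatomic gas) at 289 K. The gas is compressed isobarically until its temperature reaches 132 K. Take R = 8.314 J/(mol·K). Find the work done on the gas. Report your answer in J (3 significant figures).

W ≈ 3420 J

Isobaric: W = P ΔV = nR ΔT.
W = (2.62)(8.314)(132 − 289) = -3420 J.
Work on gas = −W_by = 3420 J.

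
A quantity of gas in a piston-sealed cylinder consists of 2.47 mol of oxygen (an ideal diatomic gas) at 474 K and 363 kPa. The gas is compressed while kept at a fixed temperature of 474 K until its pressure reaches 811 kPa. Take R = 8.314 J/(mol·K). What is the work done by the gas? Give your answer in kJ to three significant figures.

W ≈ -7.82 kJ

Isothermal process: W = nRT ln(V₂/V₁) = nRT ln(P₁/P₂).
W = (2.47)(8.314)(474) × ln(363/811)
  = 9734 × ln(0.4476) = 9734 × -0.8039
W_by_gas = -7825 J.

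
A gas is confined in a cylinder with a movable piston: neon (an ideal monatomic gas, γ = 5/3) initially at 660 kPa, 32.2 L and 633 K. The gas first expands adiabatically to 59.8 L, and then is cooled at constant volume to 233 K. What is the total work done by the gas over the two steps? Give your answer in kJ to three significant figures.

W_total ≈ 10.8 kJ

Step 1 (adiabatic): W = (P₁V₁ − P₂V₂)/(γ−1) = (21252 − 14066)/0.667 = 10779 J.
Step 2 (isochoric): W = 0 (constant volume).
W_total = 10779 + 0 = 10779 J.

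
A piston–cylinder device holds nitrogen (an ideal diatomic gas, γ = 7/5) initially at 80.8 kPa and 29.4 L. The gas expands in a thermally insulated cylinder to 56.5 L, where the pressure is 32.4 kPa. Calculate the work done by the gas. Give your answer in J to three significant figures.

W ≈ 1360 J

Adiabatic: W = (P₁V₁ − P₂V₂)/(γ − 1) with γ = 7/5.
P₁V₁ = 2376 J, P₂V₂ = 1831 J.
W = (2376 − 1831) / 0.4 = 1362 J.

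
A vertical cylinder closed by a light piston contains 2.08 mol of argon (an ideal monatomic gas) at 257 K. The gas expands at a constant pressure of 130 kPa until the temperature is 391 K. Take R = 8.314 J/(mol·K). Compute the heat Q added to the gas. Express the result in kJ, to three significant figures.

Isobaric: W = nRΔT = (2.08)(8.314)(134) = 2317 J.
ΔU = nCᵥΔT with Cᵥ = 3R/2: ΔU = (2.08)(12.47)(134) = 3476 J.
Q = ΔU + W = 3476 + 2317 = 5793 J.

Q ≈ 5.79 kJ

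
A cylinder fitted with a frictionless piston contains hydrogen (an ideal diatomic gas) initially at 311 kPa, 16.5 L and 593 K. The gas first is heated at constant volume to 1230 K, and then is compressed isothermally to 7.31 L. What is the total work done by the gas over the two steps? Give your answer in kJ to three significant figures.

W_total ≈ -8.67 kJ

Step 1 (isochoric): W = 0 (constant volume).
After step 1: P = 645.1 kPa (V unchanged).
Step 2 (isothermal): W = P₁V₁ ln(V₂/V₁) = (10644) ln(7.31/16.5) = -8665 J.
W_total = 0 − 8665 = -8665 J.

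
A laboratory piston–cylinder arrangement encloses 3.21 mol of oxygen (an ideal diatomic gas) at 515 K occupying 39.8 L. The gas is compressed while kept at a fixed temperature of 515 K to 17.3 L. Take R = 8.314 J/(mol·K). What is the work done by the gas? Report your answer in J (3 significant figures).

Isothermal: W = nRT ln(V₂/V₁).
W = (3.21)(8.314)(515) × ln(17.3/39.8)
  = 13744 × -0.8332
W_by_gas = -11451 J.

W ≈ -11500 J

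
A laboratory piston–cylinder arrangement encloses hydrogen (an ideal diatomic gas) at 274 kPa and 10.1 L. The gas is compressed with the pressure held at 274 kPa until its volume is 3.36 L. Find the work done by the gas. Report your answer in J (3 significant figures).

Isobaric: W = P ΔV.
W = (274 kPa)(3.36 − 10.1 L) = (274)(-6.74) = -1847 J.

W ≈ -1850 J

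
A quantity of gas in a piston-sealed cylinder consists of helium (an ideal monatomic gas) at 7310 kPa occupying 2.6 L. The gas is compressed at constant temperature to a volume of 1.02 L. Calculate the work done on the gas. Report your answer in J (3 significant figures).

W ≈ 17800 J

Isothermal: W = nRT ln(V₂/V₁) = P₁V₁ ln(V₂/V₁).
P₁V₁ = (7310 kPa)(2.6 L) = 19006 J.
W = 19006 × ln(1.02/2.6) = 19006 × -0.9357
W_by_gas = -17784 J; work on gas = −W_by = 17784 J.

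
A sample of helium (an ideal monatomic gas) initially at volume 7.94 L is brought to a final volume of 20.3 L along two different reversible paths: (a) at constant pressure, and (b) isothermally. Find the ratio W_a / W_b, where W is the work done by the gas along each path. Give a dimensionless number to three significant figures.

Path (a) isobaric: W = P₁(V₂ − V₁) → W_a/(P₁V₁) = 1.557.
Path (b) isothermal: W = P₁V₁ ln(V₂/V₁) → W_b/(P₁V₁) = 0.9387.
W_a / W_b = 1.557 / 0.9387 = 1.658.

W_a / W_b ≈ 1.66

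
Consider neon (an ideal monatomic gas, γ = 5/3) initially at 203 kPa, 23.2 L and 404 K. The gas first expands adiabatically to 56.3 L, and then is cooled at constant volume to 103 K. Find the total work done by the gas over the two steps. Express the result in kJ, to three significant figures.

W_total ≈ 3.15 kJ

Step 1 (adiabatic): W = (P₁V₁ − P₂V₂)/(γ−1) = (4710 − 2608)/0.667 = 3152 J.
Step 2 (isochoric): W = 0 (constant volume).
W_total = 3152 + 0 = 3152 J.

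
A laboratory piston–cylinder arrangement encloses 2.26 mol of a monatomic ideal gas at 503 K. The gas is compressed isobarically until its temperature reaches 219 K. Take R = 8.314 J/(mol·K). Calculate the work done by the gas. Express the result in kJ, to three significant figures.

Isobaric: W = P ΔV = nR ΔT.
W = (2.26)(8.314)(219 − 503) = -5336 J.

W ≈ -5.34 kJ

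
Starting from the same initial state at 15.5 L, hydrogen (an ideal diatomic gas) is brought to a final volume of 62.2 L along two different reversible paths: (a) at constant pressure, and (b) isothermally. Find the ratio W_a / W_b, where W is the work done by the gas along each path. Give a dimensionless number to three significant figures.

W_a / W_b ≈ 2.17

Path (a) isobaric: W = P₁(V₂ − V₁) → W_a/(P₁V₁) = 3.013.
Path (b) isothermal: W = P₁V₁ ln(V₂/V₁) → W_b/(P₁V₁) = 1.39.
W_a / W_b = 3.013 / 1.39 = 2.168.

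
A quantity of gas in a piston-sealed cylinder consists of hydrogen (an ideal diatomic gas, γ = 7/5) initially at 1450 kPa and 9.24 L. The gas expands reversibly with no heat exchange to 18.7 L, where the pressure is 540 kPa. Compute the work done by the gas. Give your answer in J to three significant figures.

Adiabatic: W = (P₁V₁ − P₂V₂)/(γ − 1) with γ = 7/5.
P₁V₁ = 13398 J, P₂V₂ = 10098 J.
W = (13398 − 10098) / 0.4 = 8250 J.

W ≈ 8250 J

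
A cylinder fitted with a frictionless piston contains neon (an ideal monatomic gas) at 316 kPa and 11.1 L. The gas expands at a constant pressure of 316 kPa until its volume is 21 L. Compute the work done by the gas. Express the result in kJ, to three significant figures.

Isobaric: W = P ΔV.
W = (316 kPa)(21 − 11.1 L) = (316)(9.9) = 3128 J.

W ≈ 3.13 kJ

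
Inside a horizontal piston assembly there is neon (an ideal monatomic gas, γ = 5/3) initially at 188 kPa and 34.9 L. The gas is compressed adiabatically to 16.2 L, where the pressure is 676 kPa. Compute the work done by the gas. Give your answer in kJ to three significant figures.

Adiabatic: W = (P₁V₁ − P₂V₂)/(γ − 1) with γ = 5/3.
P₁V₁ = 6561 J, P₂V₂ = 10951 J.
W = (6561 − 10951) / 0.6667 = -6585 J.

W ≈ -6.58 kJ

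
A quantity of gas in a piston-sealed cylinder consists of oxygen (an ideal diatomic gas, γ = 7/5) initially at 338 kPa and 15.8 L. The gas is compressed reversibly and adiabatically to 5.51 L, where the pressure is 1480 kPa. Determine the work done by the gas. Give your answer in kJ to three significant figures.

Adiabatic: W = (P₁V₁ − P₂V₂)/(γ − 1) with γ = 7/5.
P₁V₁ = 5340 J, P₂V₂ = 8155 J.
W = (5340 − 8155) / 0.4 = -7036 J.

W ≈ -7.04 kJ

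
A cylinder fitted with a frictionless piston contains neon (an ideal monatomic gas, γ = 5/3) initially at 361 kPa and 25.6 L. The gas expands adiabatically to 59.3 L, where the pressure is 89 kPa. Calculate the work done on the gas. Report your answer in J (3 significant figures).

Adiabatic: W = (P₁V₁ − P₂V₂)/(γ − 1) with γ = 5/3.
P₁V₁ = 9242 J, P₂V₂ = 5278 J.
W = (9242 − 5278) / 0.6667 = 5946 J.
Work on gas = −W_by = -5946 J.

W ≈ -5950 J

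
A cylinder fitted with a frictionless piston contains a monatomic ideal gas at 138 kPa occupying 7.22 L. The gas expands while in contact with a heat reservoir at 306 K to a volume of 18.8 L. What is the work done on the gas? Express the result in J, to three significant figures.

W ≈ -954 J

Isothermal: W = nRT ln(V₂/V₁) = P₁V₁ ln(V₂/V₁).
P₁V₁ = (138 kPa)(7.22 L) = 996.4 J.
W = 996.4 × ln(18.8/7.22) = 996.4 × 0.957
W_by_gas = 953.5 J; work on gas = −W_by = -953.5 J.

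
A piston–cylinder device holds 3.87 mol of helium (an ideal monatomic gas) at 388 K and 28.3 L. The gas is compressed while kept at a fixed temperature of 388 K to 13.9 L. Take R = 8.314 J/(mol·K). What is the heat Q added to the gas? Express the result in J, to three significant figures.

Q ≈ -8880 J

Isothermal ⇒ ΔU = 0, so Q = W = nRT ln(V₂/V₁).
Q = (3.87)(8.314)(388) ln(13.9/28.3) = 12484 × -0.711 = -8876 J.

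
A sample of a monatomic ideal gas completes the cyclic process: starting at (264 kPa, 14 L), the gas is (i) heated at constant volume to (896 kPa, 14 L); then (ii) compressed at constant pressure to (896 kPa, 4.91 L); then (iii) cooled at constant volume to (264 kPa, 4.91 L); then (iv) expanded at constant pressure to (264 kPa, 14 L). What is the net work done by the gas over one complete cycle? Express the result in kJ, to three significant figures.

Constant-volume legs do no work.
W(ii) = (896)(4.91 − 14) = -8145 J; W(iv) = (264)(14 − 4.91) = 2400 J.
W_net = -8145 + 2400 = -5745 J (the counter-clockwise enclosed area).

W_net ≈ -5.74 kJ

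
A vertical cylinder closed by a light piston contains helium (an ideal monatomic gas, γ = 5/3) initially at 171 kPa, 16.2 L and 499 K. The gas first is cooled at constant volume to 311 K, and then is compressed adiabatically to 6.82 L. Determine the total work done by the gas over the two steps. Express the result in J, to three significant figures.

W_total ≈ -2020 J

Step 1 (isochoric): W = 0 (constant volume).
After step 1: P = 106.6 kPa (V unchanged).
Step 2 (adiabatic): W = (P₁V₁ − P₂V₂)/(γ−1) = (1727 − 3074)/0.667 = -2021 J.
W_total = 0 − 2021 = -2021 J.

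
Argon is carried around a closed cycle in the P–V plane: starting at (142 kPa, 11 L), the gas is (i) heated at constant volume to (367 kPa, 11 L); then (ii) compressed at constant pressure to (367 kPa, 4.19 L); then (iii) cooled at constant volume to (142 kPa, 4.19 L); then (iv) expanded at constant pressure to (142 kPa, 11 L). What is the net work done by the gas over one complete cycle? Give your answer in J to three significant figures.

Constant-volume legs do no work.
W(ii) = (367)(4.19 − 11) = -2499 J; W(iv) = (142)(11 − 4.19) = 967 J.
W_net = -2499 + 967 = -1532 J (the counter-clockwise enclosed area).

W_net ≈ -1530 J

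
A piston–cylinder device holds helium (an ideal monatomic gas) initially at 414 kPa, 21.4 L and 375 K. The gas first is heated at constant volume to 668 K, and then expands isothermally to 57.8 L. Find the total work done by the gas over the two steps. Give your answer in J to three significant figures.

W_total ≈ 15700 J

Step 1 (isochoric): W = 0 (constant volume).
After step 1: P = 737.5 kPa (V unchanged).
Step 2 (isothermal): W = P₁V₁ ln(V₂/V₁) = (15782) ln(57.8/21.4) = 15681 J.
W_total = 0 + 15681 = 15681 J.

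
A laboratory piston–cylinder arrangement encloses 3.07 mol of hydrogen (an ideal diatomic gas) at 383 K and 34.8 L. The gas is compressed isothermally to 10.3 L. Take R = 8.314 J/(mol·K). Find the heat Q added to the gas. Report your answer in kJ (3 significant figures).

Isothermal ⇒ ΔU = 0, so Q = W = nRT ln(V₂/V₁).
Q = (3.07)(8.314)(383) ln(10.3/34.8) = 9776 × -1.217 = -11902 J.

Q ≈ -11.9 kJ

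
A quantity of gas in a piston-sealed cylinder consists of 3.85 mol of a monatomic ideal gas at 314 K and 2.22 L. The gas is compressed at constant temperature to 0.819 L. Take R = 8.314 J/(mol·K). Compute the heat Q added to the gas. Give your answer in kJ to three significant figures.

Isothermal ⇒ ΔU = 0, so Q = W = nRT ln(V₂/V₁).
Q = (3.85)(8.314)(314) ln(0.819/2.22) = 10051 × -0.9972 = -10022 J.

Q ≈ -10.0 kJ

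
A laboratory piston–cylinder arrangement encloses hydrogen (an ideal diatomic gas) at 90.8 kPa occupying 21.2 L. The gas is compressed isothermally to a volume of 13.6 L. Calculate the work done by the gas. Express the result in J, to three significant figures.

Isothermal: W = nRT ln(V₂/V₁) = P₁V₁ ln(V₂/V₁).
P₁V₁ = (90.8 kPa)(21.2 L) = 1925 J.
W = 1925 × ln(13.6/21.2) = 1925 × -0.4439
W_by_gas = -854.6 J.

W ≈ -855 J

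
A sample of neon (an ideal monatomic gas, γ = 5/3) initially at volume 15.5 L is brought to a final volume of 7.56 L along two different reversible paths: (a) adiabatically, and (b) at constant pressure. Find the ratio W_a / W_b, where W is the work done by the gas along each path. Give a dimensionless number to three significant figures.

Path (a) adiabatic: W = P₁V₁(1 − (V₁/V₂)^(γ−1))/(γ−1) → W_a/(P₁V₁) = -0.9208.
Path (b) isobaric: W = P₁(V₂ − V₁) → W_b/(P₁V₁) = -0.5123.
W_a / W_b = -0.9208 / -0.5123 = 1.798.

W_a / W_b ≈ 1.80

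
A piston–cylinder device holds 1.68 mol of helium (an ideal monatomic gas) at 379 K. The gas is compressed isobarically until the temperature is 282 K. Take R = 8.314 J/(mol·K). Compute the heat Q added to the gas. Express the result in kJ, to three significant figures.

Isobaric: W = nRΔT = (1.68)(8.314)(-97) = -1355 J.
ΔU = nCᵥΔT with Cᵥ = 3R/2: ΔU = (1.68)(12.47)(-97) = -2032 J.
Q = ΔU + W = -2032 − 1355 = -3387 J.

Q ≈ -3.39 kJ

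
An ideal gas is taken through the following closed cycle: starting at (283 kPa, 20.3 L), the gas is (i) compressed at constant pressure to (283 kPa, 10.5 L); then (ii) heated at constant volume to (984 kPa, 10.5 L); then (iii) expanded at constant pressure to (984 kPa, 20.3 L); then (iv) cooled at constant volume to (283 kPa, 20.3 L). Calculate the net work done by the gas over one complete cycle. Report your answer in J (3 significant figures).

Constant-volume legs do no work.
W(i) = (283)(10.5 − 20.3) = -2773 J; W(iii) = (984)(20.3 − 10.5) = 9643 J.
W_net = -2773 + 9643 = 6870 J (the clockwise enclosed area).

W_net ≈ 6870 J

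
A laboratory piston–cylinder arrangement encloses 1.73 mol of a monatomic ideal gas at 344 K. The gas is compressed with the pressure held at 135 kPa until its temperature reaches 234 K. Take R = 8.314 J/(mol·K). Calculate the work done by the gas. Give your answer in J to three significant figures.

Isobaric: W = P ΔV = nR ΔT.
W = (1.73)(8.314)(234 − 344) = -1582 J.

W ≈ -1580 J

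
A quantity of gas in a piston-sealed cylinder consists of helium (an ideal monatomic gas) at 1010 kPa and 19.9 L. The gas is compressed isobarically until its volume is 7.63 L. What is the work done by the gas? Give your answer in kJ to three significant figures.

W ≈ -12.4 kJ

Isobaric: W = P ΔV.
W = (1010 kPa)(7.63 − 19.9 L) = (1010)(-12.27) = -12393 J.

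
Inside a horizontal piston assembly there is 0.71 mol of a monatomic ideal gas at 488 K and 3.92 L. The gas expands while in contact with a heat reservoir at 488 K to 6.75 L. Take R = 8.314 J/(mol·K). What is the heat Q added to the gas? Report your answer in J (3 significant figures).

Q ≈ 1570 J

Isothermal ⇒ ΔU = 0, so Q = W = nRT ln(V₂/V₁).
Q = (0.71)(8.314)(488) ln(6.75/3.92) = 2881 × 0.5435 = 1565 J.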